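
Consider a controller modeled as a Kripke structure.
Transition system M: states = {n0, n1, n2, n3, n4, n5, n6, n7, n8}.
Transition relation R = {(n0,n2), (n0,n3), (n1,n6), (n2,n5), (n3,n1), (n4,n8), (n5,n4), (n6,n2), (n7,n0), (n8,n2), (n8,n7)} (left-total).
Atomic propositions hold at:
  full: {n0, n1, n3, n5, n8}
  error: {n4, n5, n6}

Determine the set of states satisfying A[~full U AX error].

{n1, n2, n5, n6}

Sat(~full) = {n2, n4, n6, n7}
Sat(AX error) = {s : every successor in {n4, n5, n6}} = {n1, n2, n5}
A[~full U AX error]: least fixpoint, start Z0 = Sat(AX error) = {n1, n2, n5}, add states in Sat(~full) with every successor in Z. Z1 = {n1, n2, n5, n6}; fixed.
Sat(A[~full U AX error]) = {n1, n2, n5, n6}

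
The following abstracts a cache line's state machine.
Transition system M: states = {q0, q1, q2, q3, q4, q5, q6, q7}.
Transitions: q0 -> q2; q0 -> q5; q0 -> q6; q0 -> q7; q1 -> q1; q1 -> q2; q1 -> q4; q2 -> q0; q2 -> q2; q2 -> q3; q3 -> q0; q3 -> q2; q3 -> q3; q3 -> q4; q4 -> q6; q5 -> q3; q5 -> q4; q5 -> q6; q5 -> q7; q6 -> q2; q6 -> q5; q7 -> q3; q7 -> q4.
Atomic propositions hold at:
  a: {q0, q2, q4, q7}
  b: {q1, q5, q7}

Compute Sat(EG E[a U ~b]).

Sat(~b) = {q0, q2, q3, q4, q6}
E[a U ~b]: least fixpoint, start Z0 = Sat(~b) = {q0, q2, q3, q4, q6}, add states in Sat(a) with some successor in Z. Z1 = {q0, q2, q3, q4, q6, q7}; fixed.
Sat(E[a U ~b]) = {q0, q2, q3, q4, q6, q7}
EG E[a U ~b]: greatest fixpoint, start Z0 = {q0, q2, q3, q4, q6, q7}, keep only states in Sat with some successor in Z. Already a fixed point.
Sat(EG E[a U ~b]) = {q0, q2, q3, q4, q6, q7}

{q0, q2, q3, q4, q6, q7}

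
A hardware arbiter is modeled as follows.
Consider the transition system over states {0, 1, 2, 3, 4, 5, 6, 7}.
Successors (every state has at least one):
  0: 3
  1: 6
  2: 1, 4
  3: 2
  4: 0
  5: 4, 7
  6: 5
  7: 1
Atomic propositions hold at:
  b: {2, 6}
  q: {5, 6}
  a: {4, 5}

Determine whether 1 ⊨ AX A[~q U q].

Yes

Sat(~q) = {0, 1, 2, 3, 4, 7}
A[~q U q]: least fixpoint, start Z0 = Sat(q) = {5, 6}, add states in Sat(~q) with every successor in Z. Z1 = {1, 5, 6}; Z2 = {1, 5, 6, 7}; fixed.
Sat(A[~q U q]) = {1, 5, 6, 7}
Sat(AX A[~q U q]) = {s : every successor in {1, 5, 6, 7}} = {1, 6, 7}
1 ∈ Sat(AX A[~q U q]) = {1, 6, 7}, so the formula holds at 1.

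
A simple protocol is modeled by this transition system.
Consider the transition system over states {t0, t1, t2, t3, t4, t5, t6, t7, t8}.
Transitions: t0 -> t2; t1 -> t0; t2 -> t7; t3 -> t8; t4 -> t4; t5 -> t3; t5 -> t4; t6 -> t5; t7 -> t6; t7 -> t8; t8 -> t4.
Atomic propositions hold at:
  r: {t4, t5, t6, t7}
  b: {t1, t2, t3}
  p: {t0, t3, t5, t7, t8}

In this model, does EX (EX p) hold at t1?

Sat(EX p) = {s : some successor in {t0, t3, t5, t7, t8}} = {t1, t2, t3, t5, t6, t7}
Sat(EX (EX p)) = {s : some successor in {t1, t2, t3, t5, t6, t7}} = {t0, t2, t5, t6, t7}
t1 ∉ Sat(EX (EX p)) = {t0, t2, t5, t6, t7}, so the formula does not hold at t1.

No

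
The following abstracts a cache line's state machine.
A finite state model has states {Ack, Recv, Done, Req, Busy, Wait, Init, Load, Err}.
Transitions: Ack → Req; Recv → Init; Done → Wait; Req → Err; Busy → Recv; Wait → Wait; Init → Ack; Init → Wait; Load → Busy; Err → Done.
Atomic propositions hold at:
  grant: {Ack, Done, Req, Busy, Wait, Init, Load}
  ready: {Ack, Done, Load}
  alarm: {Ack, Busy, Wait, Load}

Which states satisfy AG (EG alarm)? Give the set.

{Wait}

EG alarm: greatest fixpoint, start Z0 = {Ack, Busy, Wait, Load}, keep only states in Sat with some successor in Z. Z1 = {Wait, Load}; Z2 = {Wait}; fixed.
Sat(EG alarm) = {Wait}
AG (EG alarm): greatest fixpoint, start Z0 = {Wait}, keep only states in Sat with every successor in Z. Already a fixed point.
Sat(AG (EG alarm)) = {Wait}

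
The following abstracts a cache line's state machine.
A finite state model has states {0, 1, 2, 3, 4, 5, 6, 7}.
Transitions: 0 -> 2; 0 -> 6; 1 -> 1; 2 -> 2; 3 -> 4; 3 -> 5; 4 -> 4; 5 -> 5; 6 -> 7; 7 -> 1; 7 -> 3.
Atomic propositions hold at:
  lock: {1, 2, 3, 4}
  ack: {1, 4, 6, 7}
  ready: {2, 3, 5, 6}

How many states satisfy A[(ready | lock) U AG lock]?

Sat(ready | lock) = {1, 2, 3, 4, 5, 6}
AG lock: greatest fixpoint, start Z0 = {1, 2, 3, 4}, keep only states in Sat with every successor in Z. Z1 = {1, 2, 4}; fixed.
Sat(AG lock) = {1, 2, 4}
A[(ready | lock) U AG lock]: least fixpoint, start Z0 = Sat(AG lock) = {1, 2, 4}, add states in Sat(ready | lock) with every successor in Z. Already a fixed point.
Sat(A[(ready | lock) U AG lock]) = {1, 2, 4}
|Sat(A[(ready | lock) U AG lock])| = |{1, 2, 4}| = 3.

3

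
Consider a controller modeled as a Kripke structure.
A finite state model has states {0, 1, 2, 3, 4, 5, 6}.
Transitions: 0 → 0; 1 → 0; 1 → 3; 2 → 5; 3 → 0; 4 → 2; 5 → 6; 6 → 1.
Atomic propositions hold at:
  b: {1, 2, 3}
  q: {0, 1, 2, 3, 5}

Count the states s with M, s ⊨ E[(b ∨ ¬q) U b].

Sat(¬q) = {4, 6}
Sat(b ∨ ¬q) = {1, 2, 3, 4, 6}
E[(b ∨ ¬q) U b]: least fixpoint, start Z0 = Sat(b) = {1, 2, 3}, add states in Sat(b ∨ ¬q) with some successor in Z. Z1 = {1, 2, 3, 4, 6}; fixed.
Sat(E[(b ∨ ¬q) U b]) = {1, 2, 3, 4, 6}
|Sat(E[(b ∨ ¬q) U b])| = |{1, 2, 3, 4, 6}| = 5.

5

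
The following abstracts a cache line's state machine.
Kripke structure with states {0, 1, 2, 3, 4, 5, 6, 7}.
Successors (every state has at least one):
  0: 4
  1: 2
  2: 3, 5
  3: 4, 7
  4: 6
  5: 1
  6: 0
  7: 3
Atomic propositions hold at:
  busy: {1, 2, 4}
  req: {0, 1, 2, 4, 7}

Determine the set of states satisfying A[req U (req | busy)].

Sat(req | busy) = {0, 1, 2, 4, 7}
A[req U (req | busy)]: least fixpoint, start Z0 = Sat((req | busy)) = {0, 1, 2, 4, 7}, add states in Sat(req) with every successor in Z. Already a fixed point.
Sat(A[req U (req | busy)]) = {0, 1, 2, 4, 7}

{0, 1, 2, 4, 7}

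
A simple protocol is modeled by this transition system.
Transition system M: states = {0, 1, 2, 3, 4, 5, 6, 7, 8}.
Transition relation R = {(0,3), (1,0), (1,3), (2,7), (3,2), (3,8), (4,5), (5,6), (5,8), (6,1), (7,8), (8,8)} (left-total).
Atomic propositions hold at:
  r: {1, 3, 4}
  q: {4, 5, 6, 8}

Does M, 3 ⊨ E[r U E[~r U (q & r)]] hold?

Sat(~r) = {0, 2, 5, 6, 7, 8}
Sat(q & r) = {4}
E[~r U (q & r)]: least fixpoint, start Z0 = Sat((q & r)) = {4}, add states in Sat(~r) with some successor in Z. Already a fixed point.
Sat(E[~r U (q & r)]) = {4}
E[r U E[~r U (q & r)]]: least fixpoint, start Z0 = Sat(E[~r U (q & r)]) = {4}, add states in Sat(r) with some successor in Z. Already a fixed point.
Sat(E[r U E[~r U (q & r)]]) = {4}
3 ∉ Sat(E[r U E[~r U (q & r)]]) = {4}, so the formula does not hold at 3.

No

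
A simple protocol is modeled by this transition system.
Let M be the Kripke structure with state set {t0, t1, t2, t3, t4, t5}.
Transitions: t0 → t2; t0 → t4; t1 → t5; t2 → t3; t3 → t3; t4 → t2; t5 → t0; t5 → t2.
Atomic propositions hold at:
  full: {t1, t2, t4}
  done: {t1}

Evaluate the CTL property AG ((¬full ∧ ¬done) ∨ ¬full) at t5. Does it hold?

No

Sat(¬full) = {t0, t3, t5}
Sat(¬done) = {t0, t2, t3, t4, t5}
Sat(¬full ∧ ¬done) = {t0, t3, t5}
Sat((¬full ∧ ¬done) ∨ ¬full) = {t0, t3, t5}
AG ((¬full ∧ ¬done) ∨ ¬full): greatest fixpoint, start Z0 = {t0, t3, t5}, keep only states in Sat with every successor in Z. Z1 = {t3}; fixed.
Sat(AG ((¬full ∧ ¬done) ∨ ¬full)) = {t3}
t5 ∉ Sat(AG ((¬full ∧ ¬done) ∨ ¬full)) = {t3}, so the formula does not hold at t5.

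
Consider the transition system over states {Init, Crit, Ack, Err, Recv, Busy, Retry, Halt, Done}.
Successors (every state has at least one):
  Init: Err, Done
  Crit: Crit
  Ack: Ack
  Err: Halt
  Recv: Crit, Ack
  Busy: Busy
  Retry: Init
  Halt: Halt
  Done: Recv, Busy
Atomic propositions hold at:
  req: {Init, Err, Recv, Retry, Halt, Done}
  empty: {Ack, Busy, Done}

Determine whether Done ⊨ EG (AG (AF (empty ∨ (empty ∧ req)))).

Sat(empty ∧ req) = {Done}
Sat(empty ∨ (empty ∧ req)) = {Ack, Busy, Done}
AF (empty ∨ (empty ∧ req)): least fixpoint, start Z0 = {Ack, Busy, Done}, add states with every successor in Z. Already a fixed point.
Sat(AF (empty ∨ (empty ∧ req))) = {Ack, Busy, Done}
AG (AF (empty ∨ (empty ∧ req))): greatest fixpoint, start Z0 = {Ack, Busy, Done}, keep only states in Sat with every successor in Z. Z1 = {Ack, Busy}; fixed.
Sat(AG (AF (empty ∨ (empty ∧ req)))) = {Ack, Busy}
EG (AG (AF (empty ∨ (empty ∧ req)))): greatest fixpoint, start Z0 = {Ack, Busy}, keep only states in Sat with some successor in Z. Already a fixed point.
Sat(EG (AG (AF (empty ∨ (empty ∧ req))))) = {Ack, Busy}
Done ∉ Sat(EG (AG (AF (empty ∨ (empty ∧ req))))) = {Ack, Busy}, so the formula does not hold at Done.

No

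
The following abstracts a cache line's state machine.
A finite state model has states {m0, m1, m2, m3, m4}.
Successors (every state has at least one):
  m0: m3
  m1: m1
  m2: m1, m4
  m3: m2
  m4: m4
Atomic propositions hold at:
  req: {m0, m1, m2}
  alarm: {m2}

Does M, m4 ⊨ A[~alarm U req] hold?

Sat(~alarm) = {m0, m1, m3, m4}
A[~alarm U req]: least fixpoint, start Z0 = Sat(req) = {m0, m1, m2}, add states in Sat(~alarm) with every successor in Z. Z1 = {m0, m1, m2, m3}; fixed.
Sat(A[~alarm U req]) = {m0, m1, m2, m3}
m4 ∉ Sat(A[~alarm U req]) = {m0, m1, m2, m3}, so the formula does not hold at m4.

No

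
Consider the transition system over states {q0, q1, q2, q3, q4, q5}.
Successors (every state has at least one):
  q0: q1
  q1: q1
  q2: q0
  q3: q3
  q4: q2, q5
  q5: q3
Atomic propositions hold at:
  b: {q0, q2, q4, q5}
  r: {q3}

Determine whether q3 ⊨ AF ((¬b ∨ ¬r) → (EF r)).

Sat(¬b) = {q1, q3}
Sat(¬r) = {q0, q1, q2, q4, q5}
Sat(¬b ∨ ¬r) = {q0, q1, q2, q3, q4, q5}
EF r: least fixpoint, start Z0 = {q3}, add states with some successor in Z. Z1 = {q3, q5}; Z2 = {q3, q4, q5}; fixed.
Sat(EF r) = {q3, q4, q5}
Sat((¬b ∨ ¬r) → (EF r)) = {q3, q4, q5}
AF ((¬b ∨ ¬r) → (EF r)): least fixpoint, start Z0 = {q3, q4, q5}, add states with every successor in Z. Already a fixed point.
Sat(AF ((¬b ∨ ¬r) → (EF r))) = {q3, q4, q5}
q3 ∈ Sat(AF ((¬b ∨ ¬r) → (EF r))) = {q3, q4, q5}, so the formula holds at q3.

Yes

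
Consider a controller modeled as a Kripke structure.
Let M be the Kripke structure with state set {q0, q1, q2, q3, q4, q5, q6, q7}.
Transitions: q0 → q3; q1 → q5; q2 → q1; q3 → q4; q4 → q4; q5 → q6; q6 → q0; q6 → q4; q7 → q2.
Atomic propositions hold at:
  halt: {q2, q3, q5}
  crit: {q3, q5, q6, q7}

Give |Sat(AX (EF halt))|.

EF halt: least fixpoint, start Z0 = {q2, q3, q5}, add states with some successor in Z. Z1 = {q0, q1, q2, q3, q5, q7}; Z2 = {q0, q1, q2, q3, q5, q6, q7}; fixed.
Sat(EF halt) = {q0, q1, q2, q3, q5, q6, q7}
Sat(AX (EF halt)) = {s : every successor in {q0, q1, q2, q3, q5, q6, q7}} = {q0, q1, q2, q5, q7}
|Sat(AX (EF halt))| = |{q0, q1, q2, q5, q7}| = 5.

5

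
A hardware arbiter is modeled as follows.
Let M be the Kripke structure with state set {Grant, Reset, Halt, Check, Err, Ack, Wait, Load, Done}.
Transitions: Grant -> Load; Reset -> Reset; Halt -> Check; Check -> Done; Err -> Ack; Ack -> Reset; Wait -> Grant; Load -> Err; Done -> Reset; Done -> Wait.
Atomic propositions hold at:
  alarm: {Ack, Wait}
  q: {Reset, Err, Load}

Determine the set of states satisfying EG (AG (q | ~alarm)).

Sat(~alarm) = {Grant, Reset, Halt, Check, Err, Load, Done}
Sat(q | ~alarm) = {Grant, Reset, Halt, Check, Err, Load, Done}
AG (q | ~alarm): greatest fixpoint, start Z0 = {Grant, Reset, Halt, Check, Err, Load, Done}, keep only states in Sat with every successor in Z. Z1 = {Grant, Reset, Halt, Check, Load}; Z2 = {Grant, Reset, Halt}; Z3 = {Reset}; fixed.
Sat(AG (q | ~alarm)) = {Reset}
EG (AG (q | ~alarm)): greatest fixpoint, start Z0 = {Reset}, keep only states in Sat with some successor in Z. Already a fixed point.
Sat(EG (AG (q | ~alarm))) = {Reset}

{Reset}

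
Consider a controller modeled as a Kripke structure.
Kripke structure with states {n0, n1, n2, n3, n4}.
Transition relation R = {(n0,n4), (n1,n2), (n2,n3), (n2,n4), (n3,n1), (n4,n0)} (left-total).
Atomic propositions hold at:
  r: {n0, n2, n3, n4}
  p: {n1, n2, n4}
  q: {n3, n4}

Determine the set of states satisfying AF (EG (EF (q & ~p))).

Sat(~p) = {n0, n3}
Sat(q & ~p) = {n3}
EF (q & ~p): least fixpoint, start Z0 = {n3}, add states with some successor in Z. Z1 = {n2, n3}; Z2 = {n1, n2, n3}; fixed.
Sat(EF (q & ~p)) = {n1, n2, n3}
EG (EF (q & ~p)): greatest fixpoint, start Z0 = {n1, n2, n3}, keep only states in Sat with some successor in Z. Already a fixed point.
Sat(EG (EF (q & ~p))) = {n1, n2, n3}
AF (EG (EF (q & ~p))): least fixpoint, start Z0 = {n1, n2, n3}, add states with every successor in Z. Already a fixed point.
Sat(AF (EG (EF (q & ~p)))) = {n1, n2, n3}

{n1, n2, n3}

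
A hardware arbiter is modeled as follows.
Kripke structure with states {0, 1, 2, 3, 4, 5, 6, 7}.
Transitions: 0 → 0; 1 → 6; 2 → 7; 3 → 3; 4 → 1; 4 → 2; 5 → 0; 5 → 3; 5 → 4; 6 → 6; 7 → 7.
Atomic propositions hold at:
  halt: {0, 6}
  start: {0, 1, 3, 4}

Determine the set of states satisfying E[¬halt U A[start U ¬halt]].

{1, 2, 3, 4, 5, 7}

Sat(¬halt) = {1, 2, 3, 4, 5, 7}
A[start U ¬halt]: least fixpoint, start Z0 = Sat(¬halt) = {1, 2, 3, 4, 5, 7}, add states in Sat(start) with every successor in Z. Already a fixed point.
Sat(A[start U ¬halt]) = {1, 2, 3, 4, 5, 7}
E[¬halt U A[start U ¬halt]]: least fixpoint, start Z0 = Sat(A[start U ¬halt]) = {1, 2, 3, 4, 5, 7}, add states in Sat(¬halt) with some successor in Z. Already a fixed point.
Sat(E[¬halt U A[start U ¬halt]]) = {1, 2, 3, 4, 5, 7}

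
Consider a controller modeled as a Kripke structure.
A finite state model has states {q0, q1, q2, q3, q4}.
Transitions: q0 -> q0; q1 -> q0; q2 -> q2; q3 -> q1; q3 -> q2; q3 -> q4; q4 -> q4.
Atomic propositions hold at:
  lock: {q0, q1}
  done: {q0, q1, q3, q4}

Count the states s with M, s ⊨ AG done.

3

AG done: greatest fixpoint, start Z0 = {q0, q1, q3, q4}, keep only states in Sat with every successor in Z. Z1 = {q0, q1, q4}; fixed.
Sat(AG done) = {q0, q1, q4}
|Sat(AG done)| = |{q0, q1, q4}| = 3.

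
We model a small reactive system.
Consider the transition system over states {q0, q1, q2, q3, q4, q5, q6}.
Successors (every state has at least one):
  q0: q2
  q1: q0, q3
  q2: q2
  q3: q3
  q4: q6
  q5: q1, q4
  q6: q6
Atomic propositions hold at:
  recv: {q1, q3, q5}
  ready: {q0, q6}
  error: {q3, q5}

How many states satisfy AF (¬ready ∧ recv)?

3

Sat(¬ready) = {q1, q2, q3, q4, q5}
Sat(¬ready ∧ recv) = {q1, q3, q5}
AF (¬ready ∧ recv): least fixpoint, start Z0 = {q1, q3, q5}, add states with every successor in Z. Already a fixed point.
Sat(AF (¬ready ∧ recv)) = {q1, q3, q5}
|Sat(AF (¬ready ∧ recv))| = |{q1, q3, q5}| = 3.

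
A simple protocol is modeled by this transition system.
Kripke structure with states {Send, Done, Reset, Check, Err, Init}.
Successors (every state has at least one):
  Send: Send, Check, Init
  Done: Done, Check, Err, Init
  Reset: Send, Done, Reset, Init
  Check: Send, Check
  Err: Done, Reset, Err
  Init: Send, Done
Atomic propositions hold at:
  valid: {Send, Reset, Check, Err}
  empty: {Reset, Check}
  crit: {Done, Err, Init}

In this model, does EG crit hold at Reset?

EG crit: greatest fixpoint, start Z0 = {Done, Err, Init}, keep only states in Sat with some successor in Z. Already a fixed point.
Sat(EG crit) = {Done, Err, Init}
Reset ∉ Sat(EG crit) = {Done, Err, Init}, so the formula does not hold at Reset.

No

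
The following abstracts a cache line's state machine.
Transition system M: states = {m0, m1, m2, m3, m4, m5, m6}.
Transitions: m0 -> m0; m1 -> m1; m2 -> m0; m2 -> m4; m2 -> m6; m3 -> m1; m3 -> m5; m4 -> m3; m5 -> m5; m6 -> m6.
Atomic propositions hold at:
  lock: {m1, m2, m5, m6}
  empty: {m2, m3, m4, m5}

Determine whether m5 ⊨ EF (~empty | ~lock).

Sat(~empty) = {m0, m1, m6}
Sat(~lock) = {m0, m3, m4}
Sat(~empty | ~lock) = {m0, m1, m3, m4, m6}
EF (~empty | ~lock): least fixpoint, start Z0 = {m0, m1, m3, m4, m6}, add states with some successor in Z. Z1 = {m0, m1, m2, m3, m4, m6}; fixed.
Sat(EF (~empty | ~lock)) = {m0, m1, m2, m3, m4, m6}
m5 ∉ Sat(EF (~empty | ~lock)) = {m0, m1, m2, m3, m4, m6}, so the formula does not hold at m5.

No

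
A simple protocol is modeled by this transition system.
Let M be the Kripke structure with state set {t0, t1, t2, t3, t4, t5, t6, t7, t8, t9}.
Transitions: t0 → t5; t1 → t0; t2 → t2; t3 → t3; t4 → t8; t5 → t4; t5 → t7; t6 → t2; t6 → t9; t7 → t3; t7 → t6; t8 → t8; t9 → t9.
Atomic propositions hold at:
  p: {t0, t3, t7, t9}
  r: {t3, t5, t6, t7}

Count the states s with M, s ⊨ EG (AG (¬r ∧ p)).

1

Sat(¬r) = {t0, t1, t2, t4, t8, t9}
Sat(¬r ∧ p) = {t0, t9}
AG (¬r ∧ p): greatest fixpoint, start Z0 = {t0, t9}, keep only states in Sat with every successor in Z. Z1 = {t9}; fixed.
Sat(AG (¬r ∧ p)) = {t9}
EG (AG (¬r ∧ p)): greatest fixpoint, start Z0 = {t9}, keep only states in Sat with some successor in Z. Already a fixed point.
Sat(EG (AG (¬r ∧ p))) = {t9}
|Sat(EG (AG (¬r ∧ p)))| = |{t9}| = 1.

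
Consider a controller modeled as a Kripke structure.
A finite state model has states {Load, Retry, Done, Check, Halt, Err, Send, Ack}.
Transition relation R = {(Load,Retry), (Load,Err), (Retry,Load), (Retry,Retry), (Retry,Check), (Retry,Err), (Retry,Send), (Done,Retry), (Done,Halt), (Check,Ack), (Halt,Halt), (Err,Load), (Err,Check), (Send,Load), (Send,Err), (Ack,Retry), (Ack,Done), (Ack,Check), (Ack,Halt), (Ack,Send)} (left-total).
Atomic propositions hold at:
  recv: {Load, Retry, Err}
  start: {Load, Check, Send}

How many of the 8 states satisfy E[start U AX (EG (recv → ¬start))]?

6

Sat(¬start) = {Retry, Done, Halt, Err, Ack}
Sat(recv → ¬start) = {Retry, Done, Check, Halt, Err, Send, Ack}
EG (recv → ¬start): greatest fixpoint, start Z0 = {Retry, Done, Check, Halt, Err, Send, Ack}, keep only states in Sat with some successor in Z. Already a fixed point.
Sat(EG (recv → ¬start)) = {Retry, Done, Check, Halt, Err, Send, Ack}
Sat(AX (EG (recv → ¬start))) = {s : every successor in {Retry, Done, Check, Halt, Err, Send, Ack}} = {Load, Done, Check, Halt, Ack}
E[start U AX (EG (recv → ¬start))]: least fixpoint, start Z0 = Sat(AX (EG (recv → ¬start))) = {Load, Done, Check, Halt, Ack}, add states in Sat(start) with some successor in Z. Z1 = {Load, Done, Check, Halt, Send, Ack}; fixed.
Sat(E[start U AX (EG (recv → ¬start))]) = {Load, Done, Check, Halt, Send, Ack}
|Sat(E[start U AX (EG (recv → ¬start))])| = |{Load, Done, Check, Halt, Send, Ack}| = 6.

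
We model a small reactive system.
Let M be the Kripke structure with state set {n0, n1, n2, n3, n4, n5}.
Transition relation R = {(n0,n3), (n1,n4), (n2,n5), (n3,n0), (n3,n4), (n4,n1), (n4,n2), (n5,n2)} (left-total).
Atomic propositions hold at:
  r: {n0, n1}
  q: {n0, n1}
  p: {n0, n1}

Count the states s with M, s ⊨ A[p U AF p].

2

AF p: least fixpoint, start Z0 = {n0, n1}, add states with every successor in Z. Already a fixed point.
Sat(AF p) = {n0, n1}
A[p U AF p]: least fixpoint, start Z0 = Sat(AF p) = {n0, n1}, add states in Sat(p) with every successor in Z. Already a fixed point.
Sat(A[p U AF p]) = {n0, n1}
|Sat(A[p U AF p])| = |{n0, n1}| = 2.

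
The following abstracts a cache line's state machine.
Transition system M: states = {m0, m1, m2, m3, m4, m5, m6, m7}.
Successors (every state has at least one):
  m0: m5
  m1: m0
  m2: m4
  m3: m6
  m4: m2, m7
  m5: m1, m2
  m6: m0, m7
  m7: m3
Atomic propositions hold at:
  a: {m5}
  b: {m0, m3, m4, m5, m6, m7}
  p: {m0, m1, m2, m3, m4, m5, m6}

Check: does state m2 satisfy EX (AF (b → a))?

Sat(b → a) = {m1, m2, m5}
AF (b → a): least fixpoint, start Z0 = {m1, m2, m5}, add states with every successor in Z. Z1 = {m0, m1, m2, m5}; fixed.
Sat(AF (b → a)) = {m0, m1, m2, m5}
Sat(EX (AF (b → a))) = {s : some successor in {m0, m1, m2, m5}} = {m0, m1, m4, m5, m6}
m2 ∉ Sat(EX (AF (b → a))) = {m0, m1, m4, m5, m6}, so the formula does not hold at m2.

No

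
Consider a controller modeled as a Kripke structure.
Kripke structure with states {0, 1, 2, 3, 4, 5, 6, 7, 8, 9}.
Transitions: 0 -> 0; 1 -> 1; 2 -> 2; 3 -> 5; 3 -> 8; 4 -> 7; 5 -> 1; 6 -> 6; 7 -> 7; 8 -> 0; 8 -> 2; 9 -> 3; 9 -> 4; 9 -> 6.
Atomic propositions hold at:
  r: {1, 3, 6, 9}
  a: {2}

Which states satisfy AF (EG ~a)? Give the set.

{0, 1, 3, 4, 5, 6, 7, 8, 9}

Sat(~a) = {0, 1, 3, 4, 5, 6, 7, 8, 9}
EG ~a: greatest fixpoint, start Z0 = {0, 1, 3, 4, 5, 6, 7, 8, 9}, keep only states in Sat with some successor in Z. Already a fixed point.
Sat(EG ~a) = {0, 1, 3, 4, 5, 6, 7, 8, 9}
AF (EG ~a): least fixpoint, start Z0 = {0, 1, 3, 4, 5, 6, 7, 8, 9}, add states with every successor in Z. Already a fixed point.
Sat(AF (EG ~a)) = {0, 1, 3, 4, 5, 6, 7, 8, 9}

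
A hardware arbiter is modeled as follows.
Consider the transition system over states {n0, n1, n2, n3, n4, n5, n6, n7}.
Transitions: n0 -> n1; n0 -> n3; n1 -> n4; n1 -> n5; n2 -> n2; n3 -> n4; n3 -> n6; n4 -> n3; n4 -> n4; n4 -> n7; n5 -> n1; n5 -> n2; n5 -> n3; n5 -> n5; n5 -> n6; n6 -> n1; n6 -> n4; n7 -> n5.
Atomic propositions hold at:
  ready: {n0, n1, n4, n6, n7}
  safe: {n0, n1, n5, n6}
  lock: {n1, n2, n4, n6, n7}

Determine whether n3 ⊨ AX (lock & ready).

Yes

Sat(lock & ready) = {n1, n4, n6, n7}
Sat(AX (lock & ready)) = {s : every successor in {n1, n4, n6, n7}} = {n3, n6}
n3 ∈ Sat(AX (lock & ready)) = {n3, n6}, so the formula holds at n3.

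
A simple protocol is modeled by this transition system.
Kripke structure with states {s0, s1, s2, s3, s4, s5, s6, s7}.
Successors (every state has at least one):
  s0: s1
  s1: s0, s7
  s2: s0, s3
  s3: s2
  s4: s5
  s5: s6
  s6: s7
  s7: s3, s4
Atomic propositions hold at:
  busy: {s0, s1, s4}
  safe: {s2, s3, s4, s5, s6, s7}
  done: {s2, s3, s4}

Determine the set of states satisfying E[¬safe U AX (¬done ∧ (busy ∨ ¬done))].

{s0, s1, s4, s5, s6}

Sat(¬safe) = {s0, s1}
Sat(¬done) = {s0, s1, s5, s6, s7}
Sat(busy ∨ ¬done) = {s0, s1, s4, s5, s6, s7}
Sat(¬done ∧ (busy ∨ ¬done)) = {s0, s1, s5, s6, s7}
Sat(AX (¬done ∧ (busy ∨ ¬done))) = {s : every successor in {s0, s1, s5, s6, s7}} = {s0, s1, s4, s5, s6}
E[¬safe U AX (¬done ∧ (busy ∨ ¬done))]: least fixpoint, start Z0 = Sat(AX (¬done ∧ (busy ∨ ¬done))) = {s0, s1, s4, s5, s6}, add states in Sat(¬safe) with some successor in Z. Already a fixed point.
Sat(E[¬safe U AX (¬done ∧ (busy ∨ ¬done))]) = {s0, s1, s4, s5, s6}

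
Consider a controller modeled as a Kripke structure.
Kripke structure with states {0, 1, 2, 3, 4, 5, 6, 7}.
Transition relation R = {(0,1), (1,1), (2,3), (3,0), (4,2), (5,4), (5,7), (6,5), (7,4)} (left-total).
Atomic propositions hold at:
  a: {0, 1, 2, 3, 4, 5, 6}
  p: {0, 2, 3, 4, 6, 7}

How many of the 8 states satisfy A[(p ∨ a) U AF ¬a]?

Sat(p ∨ a) = {0, 1, 2, 3, 4, 5, 6, 7}
Sat(¬a) = {7}
AF ¬a: least fixpoint, start Z0 = {7}, add states with every successor in Z. Already a fixed point.
Sat(AF ¬a) = {7}
A[(p ∨ a) U AF ¬a]: least fixpoint, start Z0 = Sat(AF ¬a) = {7}, add states in Sat(p ∨ a) with every successor in Z. Already a fixed point.
Sat(A[(p ∨ a) U AF ¬a]) = {7}
|Sat(A[(p ∨ a) U AF ¬a])| = |{7}| = 1.

1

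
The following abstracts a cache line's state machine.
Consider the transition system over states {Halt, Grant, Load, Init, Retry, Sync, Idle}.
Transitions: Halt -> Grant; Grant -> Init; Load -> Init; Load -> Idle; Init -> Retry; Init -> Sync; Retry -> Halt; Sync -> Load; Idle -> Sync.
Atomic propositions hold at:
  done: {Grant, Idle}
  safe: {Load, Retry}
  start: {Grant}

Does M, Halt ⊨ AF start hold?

Yes

AF start: least fixpoint, start Z0 = {Grant}, add states with every successor in Z. Z1 = {Halt, Grant}; Z2 = {Halt, Grant, Retry}; fixed.
Sat(AF start) = {Halt, Grant, Retry}
Halt ∈ Sat(AF start) = {Halt, Grant, Retry}, so the formula holds at Halt.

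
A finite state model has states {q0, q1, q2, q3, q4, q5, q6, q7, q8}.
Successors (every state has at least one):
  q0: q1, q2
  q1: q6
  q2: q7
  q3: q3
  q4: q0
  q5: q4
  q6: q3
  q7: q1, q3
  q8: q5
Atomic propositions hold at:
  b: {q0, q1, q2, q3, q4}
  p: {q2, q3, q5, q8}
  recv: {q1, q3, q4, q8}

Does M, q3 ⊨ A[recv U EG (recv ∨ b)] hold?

Yes

Sat(recv ∨ b) = {q0, q1, q2, q3, q4, q8}
EG (recv ∨ b): greatest fixpoint, start Z0 = {q0, q1, q2, q3, q4, q8}, keep only states in Sat with some successor in Z. Z1 = {q0, q3, q4}; Z2 = {q3, q4}; Z3 = {q3}; fixed.
Sat(EG (recv ∨ b)) = {q3}
A[recv U EG (recv ∨ b)]: least fixpoint, start Z0 = Sat(EG (recv ∨ b)) = {q3}, add states in Sat(recv) with every successor in Z. Already a fixed point.
Sat(A[recv U EG (recv ∨ b)]) = {q3}
q3 ∈ Sat(A[recv U EG (recv ∨ b)]) = {q3}, so the formula holds at q3.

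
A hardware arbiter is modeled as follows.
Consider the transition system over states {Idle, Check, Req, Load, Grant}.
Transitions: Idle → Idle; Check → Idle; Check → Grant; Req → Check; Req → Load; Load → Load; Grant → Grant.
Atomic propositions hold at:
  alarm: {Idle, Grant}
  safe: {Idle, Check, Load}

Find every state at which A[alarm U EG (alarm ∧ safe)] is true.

Sat(alarm ∧ safe) = {Idle}
EG (alarm ∧ safe): greatest fixpoint, start Z0 = {Idle}, keep only states in Sat with some successor in Z. Already a fixed point.
Sat(EG (alarm ∧ safe)) = {Idle}
A[alarm U EG (alarm ∧ safe)]: least fixpoint, start Z0 = Sat(EG (alarm ∧ safe)) = {Idle}, add states in Sat(alarm) with every successor in Z. Already a fixed point.
Sat(A[alarm U EG (alarm ∧ safe)]) = {Idle}

{Idle}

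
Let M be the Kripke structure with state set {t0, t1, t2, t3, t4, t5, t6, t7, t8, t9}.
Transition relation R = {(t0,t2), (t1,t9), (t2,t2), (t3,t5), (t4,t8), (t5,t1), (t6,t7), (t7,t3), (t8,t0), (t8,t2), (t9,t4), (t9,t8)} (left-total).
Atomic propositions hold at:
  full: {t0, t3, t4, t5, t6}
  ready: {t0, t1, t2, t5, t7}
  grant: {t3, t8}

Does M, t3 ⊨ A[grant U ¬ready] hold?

Yes

Sat(¬ready) = {t3, t4, t6, t8, t9}
A[grant U ¬ready]: least fixpoint, start Z0 = Sat(¬ready) = {t3, t4, t6, t8, t9}, add states in Sat(grant) with every successor in Z. Already a fixed point.
Sat(A[grant U ¬ready]) = {t3, t4, t6, t8, t9}
t3 ∈ Sat(A[grant U ¬ready]) = {t3, t4, t6, t8, t9}, so the formula holds at t3.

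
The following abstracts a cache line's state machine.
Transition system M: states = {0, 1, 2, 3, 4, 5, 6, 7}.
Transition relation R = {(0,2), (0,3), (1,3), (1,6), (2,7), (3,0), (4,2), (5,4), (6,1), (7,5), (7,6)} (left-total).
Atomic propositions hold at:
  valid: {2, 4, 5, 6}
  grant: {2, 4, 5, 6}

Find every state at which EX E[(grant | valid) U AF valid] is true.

{0, 1, 2, 4, 5, 7}

Sat(grant | valid) = {2, 4, 5, 6}
AF valid: least fixpoint, start Z0 = {2, 4, 5, 6}, add states with every successor in Z. Z1 = {2, 4, 5, 6, 7}; fixed.
Sat(AF valid) = {2, 4, 5, 6, 7}
E[(grant | valid) U AF valid]: least fixpoint, start Z0 = Sat(AF valid) = {2, 4, 5, 6, 7}, add states in Sat(grant | valid) with some successor in Z. Already a fixed point.
Sat(E[(grant | valid) U AF valid]) = {2, 4, 5, 6, 7}
Sat(EX E[(grant | valid) U AF valid]) = {s : some successor in {2, 4, 5, 6, 7}} = {0, 1, 2, 4, 5, 7}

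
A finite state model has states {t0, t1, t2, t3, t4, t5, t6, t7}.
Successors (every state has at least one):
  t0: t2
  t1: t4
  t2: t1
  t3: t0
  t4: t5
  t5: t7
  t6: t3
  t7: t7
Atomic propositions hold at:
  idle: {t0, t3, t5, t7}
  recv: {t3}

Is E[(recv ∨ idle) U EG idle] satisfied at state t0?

Sat(recv ∨ idle) = {t0, t3, t5, t7}
EG idle: greatest fixpoint, start Z0 = {t0, t3, t5, t7}, keep only states in Sat with some successor in Z. Z1 = {t3, t5, t7}; Z2 = {t5, t7}; fixed.
Sat(EG idle) = {t5, t7}
E[(recv ∨ idle) U EG idle]: least fixpoint, start Z0 = Sat(EG idle) = {t5, t7}, add states in Sat(recv ∨ idle) with some successor in Z. Already a fixed point.
Sat(E[(recv ∨ idle) U EG idle]) = {t5, t7}
t0 ∉ Sat(E[(recv ∨ idle) U EG idle]) = {t5, t7}, so the formula does not hold at t0.

No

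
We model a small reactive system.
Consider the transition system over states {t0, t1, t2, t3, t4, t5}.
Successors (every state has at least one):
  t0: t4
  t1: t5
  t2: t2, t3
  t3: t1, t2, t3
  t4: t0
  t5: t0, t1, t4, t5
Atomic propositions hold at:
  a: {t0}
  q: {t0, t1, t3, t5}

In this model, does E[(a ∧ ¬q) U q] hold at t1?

Yes

Sat(¬q) = {t2, t4}
Sat(a ∧ ¬q) = ∅
E[(a ∧ ¬q) U q]: least fixpoint, start Z0 = Sat(q) = {t0, t1, t3, t5}, add states in Sat(a ∧ ¬q) with some successor in Z. Already a fixed point.
Sat(E[(a ∧ ¬q) U q]) = {t0, t1, t3, t5}
t1 ∈ Sat(E[(a ∧ ¬q) U q]) = {t0, t1, t3, t5}, so the formula holds at t1.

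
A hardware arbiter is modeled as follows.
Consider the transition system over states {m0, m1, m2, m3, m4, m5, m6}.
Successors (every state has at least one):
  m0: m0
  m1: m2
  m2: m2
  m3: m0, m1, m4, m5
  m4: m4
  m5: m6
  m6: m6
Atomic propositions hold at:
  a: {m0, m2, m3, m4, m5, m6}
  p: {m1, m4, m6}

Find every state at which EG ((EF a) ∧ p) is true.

{m4, m6}

EF a: least fixpoint, start Z0 = {m0, m2, m3, m4, m5, m6}, add states with some successor in Z. Z1 = {m0, m1, m2, m3, m4, m5, m6}; fixed.
Sat(EF a) = {m0, m1, m2, m3, m4, m5, m6}
Sat((EF a) ∧ p) = {m1, m4, m6}
EG ((EF a) ∧ p): greatest fixpoint, start Z0 = {m1, m4, m6}, keep only states in Sat with some successor in Z. Z1 = {m4, m6}; fixed.
Sat(EG ((EF a) ∧ p)) = {m4, m6}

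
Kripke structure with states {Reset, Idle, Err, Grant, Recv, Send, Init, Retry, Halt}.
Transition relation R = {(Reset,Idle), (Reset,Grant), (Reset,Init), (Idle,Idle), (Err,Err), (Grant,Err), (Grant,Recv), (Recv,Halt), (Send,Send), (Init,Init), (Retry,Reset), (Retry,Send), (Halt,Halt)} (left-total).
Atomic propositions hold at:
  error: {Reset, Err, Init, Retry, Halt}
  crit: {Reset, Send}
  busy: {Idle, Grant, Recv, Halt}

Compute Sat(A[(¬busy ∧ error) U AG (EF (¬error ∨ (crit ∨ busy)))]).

Sat(¬busy) = {Reset, Err, Send, Init, Retry}
Sat(¬busy ∧ error) = {Reset, Err, Init, Retry}
Sat(¬error) = {Idle, Grant, Recv, Send}
Sat(crit ∨ busy) = {Reset, Idle, Grant, Recv, Send, Halt}
Sat(¬error ∨ (crit ∨ busy)) = {Reset, Idle, Grant, Recv, Send, Halt}
EF (¬error ∨ (crit ∨ busy)): least fixpoint, start Z0 = {Reset, Idle, Grant, Recv, Send, Halt}, add states with some successor in Z. Z1 = {Reset, Idle, Grant, Recv, Send, Retry, Halt}; fixed.
Sat(EF (¬error ∨ (crit ∨ busy))) = {Reset, Idle, Grant, Recv, Send, Retry, Halt}
AG (EF (¬error ∨ (crit ∨ busy))): greatest fixpoint, start Z0 = {Reset, Idle, Grant, Recv, Send, Retry, Halt}, keep only states in Sat with every successor in Z. Z1 = {Idle, Recv, Send, Retry, Halt}; Z2 = {Idle, Recv, Send, Halt}; fixed.
Sat(AG (EF (¬error ∨ (crit ∨ busy)))) = {Idle, Recv, Send, Halt}
A[(¬busy ∧ error) U AG (EF (¬error ∨ (crit ∨ busy)))]: least fixpoint, start Z0 = Sat(AG (EF (¬error ∨ (crit ∨ busy)))) = {Idle, Recv, Send, Halt}, add states in Sat(¬busy ∧ error) with every successor in Z. Already a fixed point.
Sat(A[(¬busy ∧ error) U AG (EF (¬error ∨ (crit ∨ busy)))]) = {Idle, Recv, Send, Halt}

{Idle, Recv, Send, Halt}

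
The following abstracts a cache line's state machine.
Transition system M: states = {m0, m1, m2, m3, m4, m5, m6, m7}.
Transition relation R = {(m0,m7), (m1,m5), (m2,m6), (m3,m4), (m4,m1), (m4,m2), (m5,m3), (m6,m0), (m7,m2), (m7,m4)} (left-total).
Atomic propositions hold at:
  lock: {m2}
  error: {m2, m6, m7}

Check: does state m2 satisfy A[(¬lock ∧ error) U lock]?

Sat(¬lock) = {m0, m1, m3, m4, m5, m6, m7}
Sat(¬lock ∧ error) = {m6, m7}
A[(¬lock ∧ error) U lock]: least fixpoint, start Z0 = Sat(lock) = {m2}, add states in Sat(¬lock ∧ error) with every successor in Z. Already a fixed point.
Sat(A[(¬lock ∧ error) U lock]) = {m2}
m2 ∈ Sat(A[(¬lock ∧ error) U lock]) = {m2}, so the formula holds at m2.

Yes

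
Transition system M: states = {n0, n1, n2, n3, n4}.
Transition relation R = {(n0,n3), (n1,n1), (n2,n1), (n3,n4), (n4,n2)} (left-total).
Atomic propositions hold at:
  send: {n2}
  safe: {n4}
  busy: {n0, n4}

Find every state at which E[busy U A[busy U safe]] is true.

A[busy U safe]: least fixpoint, start Z0 = Sat(safe) = {n4}, add states in Sat(busy) with every successor in Z. Already a fixed point.
Sat(A[busy U safe]) = {n4}
E[busy U A[busy U safe]]: least fixpoint, start Z0 = Sat(A[busy U safe]) = {n4}, add states in Sat(busy) with some successor in Z. Already a fixed point.
Sat(E[busy U A[busy U safe]]) = {n4}

{n4}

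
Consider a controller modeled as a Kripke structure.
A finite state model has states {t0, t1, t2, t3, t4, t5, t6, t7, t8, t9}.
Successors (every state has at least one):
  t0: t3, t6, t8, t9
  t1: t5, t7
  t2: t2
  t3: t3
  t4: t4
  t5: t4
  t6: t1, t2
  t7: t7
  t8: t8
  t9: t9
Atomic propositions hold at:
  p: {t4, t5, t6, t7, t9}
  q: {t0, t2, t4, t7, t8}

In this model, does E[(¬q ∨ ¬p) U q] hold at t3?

Sat(¬q) = {t1, t3, t5, t6, t9}
Sat(¬p) = {t0, t1, t2, t3, t8}
Sat(¬q ∨ ¬p) = {t0, t1, t2, t3, t5, t6, t8, t9}
E[(¬q ∨ ¬p) U q]: least fixpoint, start Z0 = Sat(q) = {t0, t2, t4, t7, t8}, add states in Sat(¬q ∨ ¬p) with some successor in Z. Z1 = {t0, t1, t2, t4, t5, t6, t7, t8}; fixed.
Sat(E[(¬q ∨ ¬p) U q]) = {t0, t1, t2, t4, t5, t6, t7, t8}
t3 ∉ Sat(E[(¬q ∨ ¬p) U q]) = {t0, t1, t2, t4, t5, t6, t7, t8}, so the formula does not hold at t3.

No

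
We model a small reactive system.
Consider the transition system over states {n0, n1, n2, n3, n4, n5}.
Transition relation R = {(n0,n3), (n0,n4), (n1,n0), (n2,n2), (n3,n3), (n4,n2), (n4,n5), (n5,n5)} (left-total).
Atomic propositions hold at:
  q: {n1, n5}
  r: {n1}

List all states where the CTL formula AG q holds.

{n5}

AG q: greatest fixpoint, start Z0 = {n1, n5}, keep only states in Sat with every successor in Z. Z1 = {n5}; fixed.
Sat(AG q) = {n5}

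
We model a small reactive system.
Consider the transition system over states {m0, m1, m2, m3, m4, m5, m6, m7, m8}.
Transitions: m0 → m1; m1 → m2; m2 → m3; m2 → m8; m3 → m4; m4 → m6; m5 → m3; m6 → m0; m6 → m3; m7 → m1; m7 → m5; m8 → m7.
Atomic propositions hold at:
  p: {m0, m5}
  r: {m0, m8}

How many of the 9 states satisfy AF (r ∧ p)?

Sat(r ∧ p) = {m0}
AF (r ∧ p): least fixpoint, start Z0 = {m0}, add states with every successor in Z. Already a fixed point.
Sat(AF (r ∧ p)) = {m0}
|Sat(AF (r ∧ p))| = |{m0}| = 1.

1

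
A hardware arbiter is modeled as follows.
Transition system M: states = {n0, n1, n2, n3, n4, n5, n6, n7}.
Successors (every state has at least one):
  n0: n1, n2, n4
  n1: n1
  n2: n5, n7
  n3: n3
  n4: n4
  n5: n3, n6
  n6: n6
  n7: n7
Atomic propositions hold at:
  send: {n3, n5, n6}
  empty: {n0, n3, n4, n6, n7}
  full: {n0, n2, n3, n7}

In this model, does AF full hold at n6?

No

AF full: least fixpoint, start Z0 = {n0, n2, n3, n7}, add states with every successor in Z. Already a fixed point.
Sat(AF full) = {n0, n2, n3, n7}
n6 ∉ Sat(AF full) = {n0, n2, n3, n7}, so the formula does not hold at n6.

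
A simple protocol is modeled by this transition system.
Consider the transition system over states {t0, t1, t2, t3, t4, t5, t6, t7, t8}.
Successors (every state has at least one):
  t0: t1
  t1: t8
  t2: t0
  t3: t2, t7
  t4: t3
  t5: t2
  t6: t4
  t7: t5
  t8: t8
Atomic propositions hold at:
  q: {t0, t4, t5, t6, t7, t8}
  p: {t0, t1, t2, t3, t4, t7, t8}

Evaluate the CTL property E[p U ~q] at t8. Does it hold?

Sat(~q) = {t1, t2, t3}
E[p U ~q]: least fixpoint, start Z0 = Sat(~q) = {t1, t2, t3}, add states in Sat(p) with some successor in Z. Z1 = {t0, t1, t2, t3, t4}; fixed.
Sat(E[p U ~q]) = {t0, t1, t2, t3, t4}
t8 ∉ Sat(E[p U ~q]) = {t0, t1, t2, t3, t4}, so the formula does not hold at t8.

No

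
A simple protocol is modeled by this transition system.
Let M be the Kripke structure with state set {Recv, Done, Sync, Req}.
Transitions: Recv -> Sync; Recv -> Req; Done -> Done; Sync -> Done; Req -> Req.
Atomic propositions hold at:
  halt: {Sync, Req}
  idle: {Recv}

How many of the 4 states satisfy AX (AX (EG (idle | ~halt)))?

2

Sat(~halt) = {Recv, Done}
Sat(idle | ~halt) = {Recv, Done}
EG (idle | ~halt): greatest fixpoint, start Z0 = {Recv, Done}, keep only states in Sat with some successor in Z. Z1 = {Done}; fixed.
Sat(EG (idle | ~halt)) = {Done}
Sat(AX (EG (idle | ~halt))) = {s : every successor in {Done}} = {Done, Sync}
Sat(AX (AX (EG (idle | ~halt)))) = {s : every successor in {Done, Sync}} = {Done, Sync}
|Sat(AX (AX (EG (idle | ~halt))))| = |{Done, Sync}| = 2.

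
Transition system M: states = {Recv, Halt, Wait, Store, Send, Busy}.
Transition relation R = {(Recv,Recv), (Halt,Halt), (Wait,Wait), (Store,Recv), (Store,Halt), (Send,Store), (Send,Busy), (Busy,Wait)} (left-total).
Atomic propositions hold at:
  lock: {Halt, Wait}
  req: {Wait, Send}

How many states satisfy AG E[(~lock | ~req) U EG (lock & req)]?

2

Sat(~lock) = {Recv, Store, Send, Busy}
Sat(~req) = {Recv, Halt, Store, Busy}
Sat(~lock | ~req) = {Recv, Halt, Store, Send, Busy}
Sat(lock & req) = {Wait}
EG (lock & req): greatest fixpoint, start Z0 = {Wait}, keep only states in Sat with some successor in Z. Already a fixed point.
Sat(EG (lock & req)) = {Wait}
E[(~lock | ~req) U EG (lock & req)]: least fixpoint, start Z0 = Sat(EG (lock & req)) = {Wait}, add states in Sat(~lock | ~req) with some successor in Z. Z1 = {Wait, Busy}; Z2 = {Wait, Send, Busy}; fixed.
Sat(E[(~lock | ~req) U EG (lock & req)]) = {Wait, Send, Busy}
AG E[(~lock | ~req) U EG (lock & req)]: greatest fixpoint, start Z0 = {Wait, Send, Busy}, keep only states in Sat with every successor in Z. Z1 = {Wait, Busy}; fixed.
Sat(AG E[(~lock | ~req) U EG (lock & req)]) = {Wait, Busy}
|Sat(AG E[(~lock | ~req) U EG (lock & req)])| = |{Wait, Busy}| = 2.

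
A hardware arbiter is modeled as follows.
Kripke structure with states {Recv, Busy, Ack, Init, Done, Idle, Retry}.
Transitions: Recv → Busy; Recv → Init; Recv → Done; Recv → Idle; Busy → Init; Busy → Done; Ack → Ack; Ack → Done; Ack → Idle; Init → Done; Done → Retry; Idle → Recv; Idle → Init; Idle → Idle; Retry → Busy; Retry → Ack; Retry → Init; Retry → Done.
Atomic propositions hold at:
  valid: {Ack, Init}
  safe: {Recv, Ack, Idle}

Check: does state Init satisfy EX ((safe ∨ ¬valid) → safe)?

No

Sat(¬valid) = {Recv, Busy, Done, Idle, Retry}
Sat(safe ∨ ¬valid) = {Recv, Busy, Ack, Done, Idle, Retry}
Sat((safe ∨ ¬valid) → safe) = {Recv, Ack, Init, Idle}
Sat(EX ((safe ∨ ¬valid) → safe)) = {s : some successor in {Recv, Ack, Init, Idle}} = {Recv, Busy, Ack, Idle, Retry}
Init ∉ Sat(EX ((safe ∨ ¬valid) → safe)) = {Recv, Busy, Ack, Idle, Retry}, so the formula does not hold at Init.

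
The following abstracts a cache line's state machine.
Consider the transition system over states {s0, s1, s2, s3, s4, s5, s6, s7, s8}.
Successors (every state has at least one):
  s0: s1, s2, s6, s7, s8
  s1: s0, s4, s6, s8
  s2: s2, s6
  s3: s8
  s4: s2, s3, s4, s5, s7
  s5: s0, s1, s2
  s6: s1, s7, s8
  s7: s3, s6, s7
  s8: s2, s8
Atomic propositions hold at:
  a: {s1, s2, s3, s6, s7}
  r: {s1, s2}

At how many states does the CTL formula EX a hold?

Sat(EX a) = {s : some successor in {s1, s2, s3, s6, s7}} = {s0, s1, s2, s4, s5, s6, s7, s8}
|Sat(EX a)| = |{s0, s1, s2, s4, s5, s6, s7, s8}| = 8.

8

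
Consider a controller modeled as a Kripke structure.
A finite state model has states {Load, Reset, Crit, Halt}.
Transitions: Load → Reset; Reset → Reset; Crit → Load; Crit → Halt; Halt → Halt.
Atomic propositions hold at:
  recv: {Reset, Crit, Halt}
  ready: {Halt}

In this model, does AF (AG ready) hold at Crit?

AG ready: greatest fixpoint, start Z0 = {Halt}, keep only states in Sat with every successor in Z. Already a fixed point.
Sat(AG ready) = {Halt}
AF (AG ready): least fixpoint, start Z0 = {Halt}, add states with every successor in Z. Already a fixed point.
Sat(AF (AG ready)) = {Halt}
Crit ∉ Sat(AF (AG ready)) = {Halt}, so the formula does not hold at Crit.

No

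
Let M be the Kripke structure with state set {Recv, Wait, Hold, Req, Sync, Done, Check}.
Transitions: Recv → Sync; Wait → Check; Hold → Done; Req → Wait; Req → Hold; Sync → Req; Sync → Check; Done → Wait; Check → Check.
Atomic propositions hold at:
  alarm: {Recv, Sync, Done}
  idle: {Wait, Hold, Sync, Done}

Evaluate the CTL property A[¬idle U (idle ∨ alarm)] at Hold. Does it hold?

Sat(¬idle) = {Recv, Req, Check}
Sat(idle ∨ alarm) = {Recv, Wait, Hold, Sync, Done}
A[¬idle U (idle ∨ alarm)]: least fixpoint, start Z0 = Sat((idle ∨ alarm)) = {Recv, Wait, Hold, Sync, Done}, add states in Sat(¬idle) with every successor in Z. Z1 = {Recv, Wait, Hold, Req, Sync, Done}; fixed.
Sat(A[¬idle U (idle ∨ alarm)]) = {Recv, Wait, Hold, Req, Sync, Done}
Hold ∈ Sat(A[¬idle U (idle ∨ alarm)]) = {Recv, Wait, Hold, Req, Sync, Done}, so the formula holds at Hold.

Yes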